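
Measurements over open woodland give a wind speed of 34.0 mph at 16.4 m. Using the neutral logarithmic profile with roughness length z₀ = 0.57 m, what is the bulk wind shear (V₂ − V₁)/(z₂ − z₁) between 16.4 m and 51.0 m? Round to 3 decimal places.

Log law: V₂ = V₁ · ln(z₂/z₀)/ln(z₁/z₀) = 34.0 × 4.4939/3.3594 = 45.4826 mph
ΔV/Δz = (45.4826 − 34.0)/(51.0 − 16.4) = 11.4826/34.6000 = 0.33187 mph/m

0.332 mph/m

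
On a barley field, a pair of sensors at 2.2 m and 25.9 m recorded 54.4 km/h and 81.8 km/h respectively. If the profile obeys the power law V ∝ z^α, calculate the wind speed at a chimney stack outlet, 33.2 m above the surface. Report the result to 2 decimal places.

First find α: α = ln(V₂/V₁)/ln(z₂/z₁) = ln(81.8/54.4)/ln(25.9/2.2) = 0.40791/2.46579 = 0.1654
Extrapolate from 25.9 m to 33.2 m: V₃ = 81.8 × (33.2/25.9)^0.1654 = 81.8 × 1.0419 = 85.2301 km/h

85.23 km/h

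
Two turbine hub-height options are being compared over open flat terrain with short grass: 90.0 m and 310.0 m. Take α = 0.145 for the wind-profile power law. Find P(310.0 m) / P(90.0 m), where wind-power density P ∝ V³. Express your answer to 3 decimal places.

Speed ratio: V_B/V_A = (z_B/z_A)^α = (310.0/90.0)^0.145 = (3.4444)^0.145 = 1.19642
Power-density ratio: P_B/P_A = (V_B/V_A)³ = (1.19642)³ = 1.71256

1.713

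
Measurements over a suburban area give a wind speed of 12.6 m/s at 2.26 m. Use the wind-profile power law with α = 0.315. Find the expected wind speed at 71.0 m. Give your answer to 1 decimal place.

37.3 m/s

Power-law profile: V₂ = V₁ · (z₂/z₁)^α
V₂ = 12.6 × (71.0/2.26)^0.315 = 12.6 × (31.4159)^0.315
    = 12.6 × 2.9621 = 37.3227 m/s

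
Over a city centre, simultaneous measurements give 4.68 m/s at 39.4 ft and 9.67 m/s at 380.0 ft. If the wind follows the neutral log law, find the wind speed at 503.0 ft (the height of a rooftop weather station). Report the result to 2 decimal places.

Log law: V ∝ ln(z/z₀). From the pair, with r = V₁/V₂ = 0.48397,
ln z₀ = (ln z₁ − r·ln z₂)/(1 − r) = (3.6738 − 0.48397×5.9402)/0.51603 = 1.5482 → z₀ = 4.703 ft
V₃ = V₁ · ln(z₃/z₀)/ln(z₁/z₀) = 4.68 × 4.6724/2.1256 = 10.2874 m/s

10.29 m/s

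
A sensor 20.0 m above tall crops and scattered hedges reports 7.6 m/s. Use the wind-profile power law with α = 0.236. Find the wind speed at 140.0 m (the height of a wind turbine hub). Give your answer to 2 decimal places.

12.03 m/s

Power-law profile: V₂ = V₁ · (z₂/z₁)^α
V₂ = 7.6 × (140.0/20.0)^0.236 = 7.6 × (7.0000)^0.236
    = 7.6 × 1.5829 = 12.0298 m/s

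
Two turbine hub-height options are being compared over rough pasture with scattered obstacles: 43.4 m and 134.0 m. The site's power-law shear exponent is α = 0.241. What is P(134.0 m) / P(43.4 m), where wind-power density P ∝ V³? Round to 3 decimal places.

Speed ratio: V_B/V_A = (z_B/z_A)^α = (134.0/43.4)^0.241 = (3.0876)^0.241 = 1.31219
Power-density ratio: P_B/P_A = (V_B/V_A)³ = (1.31219)³ = 2.25939

2.259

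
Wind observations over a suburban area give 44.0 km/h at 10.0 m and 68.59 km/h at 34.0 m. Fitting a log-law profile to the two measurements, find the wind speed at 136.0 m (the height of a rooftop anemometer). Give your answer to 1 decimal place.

Log law: V ∝ ln(z/z₀). From the pair, with r = V₁/V₂ = 0.64149,
ln z₀ = (ln z₁ − r·ln z₂)/(1 − r) = (2.3026 − 0.64149×3.5264)/0.35851 = 0.1128 → z₀ = 1.119 m
V₃ = V₁ · ln(z₃/z₀)/ln(z₁/z₀) = 44.0 × 4.7998/2.1898 = 96.4456 km/h

96.4 km/h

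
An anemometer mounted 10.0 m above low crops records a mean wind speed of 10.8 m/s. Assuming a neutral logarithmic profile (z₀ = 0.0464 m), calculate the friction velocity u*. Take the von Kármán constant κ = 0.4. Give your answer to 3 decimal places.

Log law: V(z) = (u*/κ) · ln(z/z₀) ⇒ u* = κ · V / ln(z/z₀)
u* = 0.4 × 10.8 / ln(10.0/0.0464) = 0.4 × 10.8 / 5.3730
   = 4.3200 / 5.3730 = 0.8040 m/s

u* ≈ 0.804 m/s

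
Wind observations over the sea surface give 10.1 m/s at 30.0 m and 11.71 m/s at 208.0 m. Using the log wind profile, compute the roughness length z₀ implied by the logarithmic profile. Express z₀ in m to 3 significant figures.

z₀ ≈ 0.000159 m

Log law: V(z) ∝ ln(z/z₀). With r = V₁/V₂ = 10.1/11.71 = 0.86251,
r · ln(z₂/z₀) = ln(z₁/z₀) ⇒ ln z₀ = (ln z₁ − r·ln z₂)/(1 − r)
ln z₀ = (3.40120 − 0.86251×5.33754) / 0.13749 = -8.7460
z₀ = exp(-8.7460) = 0.0001591 m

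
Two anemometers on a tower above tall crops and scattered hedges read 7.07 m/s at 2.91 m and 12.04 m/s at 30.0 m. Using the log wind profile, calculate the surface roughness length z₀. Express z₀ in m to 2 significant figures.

z₀ ≈ 0.11 m

Log law: V(z) ∝ ln(z/z₀). With r = V₁/V₂ = 7.07/12.04 = 0.58721,
r · ln(z₂/z₀) = ln(z₁/z₀) ⇒ ln z₀ = (ln z₁ − r·ln z₂)/(1 − r)
ln z₀ = (1.06815 − 0.58721×3.40120) / 0.41279 = -2.2507
z₀ = exp(-2.2507) = 0.1053 m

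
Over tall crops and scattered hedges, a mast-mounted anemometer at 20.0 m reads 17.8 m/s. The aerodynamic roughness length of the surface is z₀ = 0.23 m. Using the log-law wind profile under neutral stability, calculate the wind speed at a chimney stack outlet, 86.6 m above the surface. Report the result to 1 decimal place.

23.6 m/s

Log law: V(z) ∝ ln(z/z₀), so V₂/V₁ = ln(z₂/z₀) / ln(z₁/z₀).
ln(86.6/0.23) = 5.9310, ln(20.0/0.23) = 4.4654
V₂ = 17.8 × 5.9310/4.4654 = 17.8 × 1.3282 = 23.6420 m/s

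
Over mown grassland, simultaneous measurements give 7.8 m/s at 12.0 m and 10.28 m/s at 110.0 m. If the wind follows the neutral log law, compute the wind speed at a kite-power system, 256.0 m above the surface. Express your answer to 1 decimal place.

Log law: V ∝ ln(z/z₀). From the pair, with r = V₁/V₂ = 0.75875,
ln z₀ = (ln z₁ − r·ln z₂)/(1 − r) = (2.4849 − 0.75875×4.7005)/0.24125 = -4.4834 → z₀ = 0.01129 m
V₃ = V₁ · ln(z₃/z₀)/ln(z₁/z₀) = 7.8 × 10.0286/6.9683 = 11.2255 m/s

11.2 m/s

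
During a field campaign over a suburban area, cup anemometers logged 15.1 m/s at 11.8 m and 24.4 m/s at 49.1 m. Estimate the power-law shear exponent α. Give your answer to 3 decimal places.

Power law: V₂/V₁ = (z₂/z₁)^α ⇒ α = ln(V₂/V₁) / ln(z₂/z₁)
α = ln(24.4/15.1) / ln(49.1/11.8) = ln(1.6159) / ln(4.1610)
  = 0.47989 / 1.42576 = 0.33658

α ≈ 0.337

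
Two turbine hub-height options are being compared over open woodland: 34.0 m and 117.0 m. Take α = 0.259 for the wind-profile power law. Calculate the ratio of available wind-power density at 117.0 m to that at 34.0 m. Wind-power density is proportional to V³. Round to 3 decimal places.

2.612

Speed ratio: V_B/V_A = (z_B/z_A)^α = (117.0/34.0)^0.259 = (3.4412)^0.259 = 1.37723
Power-density ratio: P_B/P_A = (V_B/V_A)³ = (1.37723)³ = 2.61229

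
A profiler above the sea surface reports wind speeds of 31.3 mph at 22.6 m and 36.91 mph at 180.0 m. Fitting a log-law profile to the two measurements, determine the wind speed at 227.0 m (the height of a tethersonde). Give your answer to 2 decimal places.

Log law: V ∝ ln(z/z₀). From the pair, with r = V₁/V₂ = 0.84801,
ln z₀ = (ln z₁ − r·ln z₂)/(1 − r) = (3.1179 − 0.84801×5.1930)/0.15199 = -8.4592 → z₀ = 0.0002119 m
V₃ = V₁ · ln(z₃/z₀)/ln(z₁/z₀) = 31.3 × 13.8841/11.5771 = 37.5372 mph

37.54 mph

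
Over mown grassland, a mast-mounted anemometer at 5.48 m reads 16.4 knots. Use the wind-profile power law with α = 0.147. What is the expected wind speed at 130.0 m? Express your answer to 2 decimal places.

Power-law profile: V₂ = V₁ · (z₂/z₁)^α
V₂ = 16.4 × (130.0/5.48)^0.147 = 16.4 × (23.7226)^0.147
    = 16.4 × 1.5928 = 26.1212 knots

26.12 knots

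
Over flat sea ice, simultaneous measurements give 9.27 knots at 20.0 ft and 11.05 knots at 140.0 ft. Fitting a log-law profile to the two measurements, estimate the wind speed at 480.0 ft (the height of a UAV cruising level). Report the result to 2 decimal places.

Log law: V ∝ ln(z/z₀). From the pair, with r = V₁/V₂ = 0.83891,
ln z₀ = (ln z₁ − r·ln z₂)/(1 − r) = (2.9957 − 0.83891×4.9416)/0.16109 = -7.1383 → z₀ = 0.0007941 ft
V₃ = V₁ · ln(z₃/z₀)/ln(z₁/z₀) = 9.27 × 13.3121/10.1340 = 12.1771 knots

12.18 knots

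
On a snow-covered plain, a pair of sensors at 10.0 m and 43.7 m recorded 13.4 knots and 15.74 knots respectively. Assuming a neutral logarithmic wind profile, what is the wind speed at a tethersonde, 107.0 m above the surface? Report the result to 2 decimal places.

17.16 knots

Log law: V ∝ ln(z/z₀). From the pair, with r = V₁/V₂ = 0.85133,
ln z₀ = (ln z₁ − r·ln z₂)/(1 − r) = (2.3026 − 0.85133×3.7773)/0.14867 = -6.1426 → z₀ = 0.002149 m
V₃ = V₁ · ln(z₃/z₀)/ln(z₁/z₀) = 13.4 × 10.8155/8.4452 = 17.1609 knots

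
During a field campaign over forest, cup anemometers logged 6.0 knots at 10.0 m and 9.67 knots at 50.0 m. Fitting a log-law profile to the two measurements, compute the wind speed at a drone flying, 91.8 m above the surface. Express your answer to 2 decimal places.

Log law: V ∝ ln(z/z₀). From the pair, with r = V₁/V₂ = 0.62048,
ln z₀ = (ln z₁ − r·ln z₂)/(1 − r) = (2.3026 − 0.62048×3.9120)/0.37952 = -0.3286 → z₀ = 0.7199 m
V₃ = V₁ · ln(z₃/z₀)/ln(z₁/z₀) = 6.0 × 4.8483/2.6312 = 11.0555 knots

11.06 knots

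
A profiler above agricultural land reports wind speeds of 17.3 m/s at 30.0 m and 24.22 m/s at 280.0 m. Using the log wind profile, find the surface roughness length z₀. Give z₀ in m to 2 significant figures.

z₀ ≈ 0.11 m

Log law: V(z) ∝ ln(z/z₀). With r = V₁/V₂ = 17.3/24.22 = 0.71429,
r · ln(z₂/z₀) = ln(z₁/z₀) ⇒ ln z₀ = (ln z₁ − r·ln z₂)/(1 − r)
ln z₀ = (3.40120 − 0.71429×5.63479) / 0.28571 = -2.1828
z₀ = exp(-2.1828) = 0.1127 m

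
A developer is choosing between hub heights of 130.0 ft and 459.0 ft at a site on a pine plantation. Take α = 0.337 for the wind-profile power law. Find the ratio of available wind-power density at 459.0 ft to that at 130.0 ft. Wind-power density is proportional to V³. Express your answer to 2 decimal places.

Speed ratio: V_B/V_A = (z_B/z_A)^α = (459.0/130.0)^0.337 = (3.5308)^0.337 = 1.52979
Power-density ratio: P_B/P_A = (V_B/V_A)³ = (1.52979)³ = 3.58011

3.58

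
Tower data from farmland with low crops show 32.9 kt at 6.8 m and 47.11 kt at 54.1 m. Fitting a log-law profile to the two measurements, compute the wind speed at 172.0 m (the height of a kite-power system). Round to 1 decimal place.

Log law: V ∝ ln(z/z₀). From the pair, with r = V₁/V₂ = 0.69837,
ln z₀ = (ln z₁ − r·ln z₂)/(1 − r) = (1.9169 − 0.69837×3.9908)/0.30163 = -2.8847 → z₀ = 0.05587 m
V₃ = V₁ · ln(z₃/z₀)/ln(z₁/z₀) = 32.9 × 8.0322/4.8017 = 55.0352 kt

55.0 kt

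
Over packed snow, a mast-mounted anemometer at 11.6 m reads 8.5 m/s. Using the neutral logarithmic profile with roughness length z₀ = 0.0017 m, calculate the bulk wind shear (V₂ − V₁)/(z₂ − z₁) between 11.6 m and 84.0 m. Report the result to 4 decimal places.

0.0263 m/s/m

Log law: V₂ = V₁ · ln(z₂/z₀)/ln(z₁/z₀) = 8.5 × 10.8079/8.8281 = 10.4062 m/s
ΔV/Δz = (10.4062 − 8.5)/(84.0 − 11.6) = 1.9062/72.4000 = 0.02633 m/s/m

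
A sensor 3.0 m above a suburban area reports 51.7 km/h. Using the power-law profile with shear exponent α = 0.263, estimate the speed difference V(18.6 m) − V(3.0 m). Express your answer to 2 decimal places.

31.84 km/h

Power law: V₂ = V₁ · (z₂/z₁)^α = 51.7 × (6.2000)^0.263 = 83.5391 km/h
ΔV = 83.5391 − 51.7 = 31.8391 km/h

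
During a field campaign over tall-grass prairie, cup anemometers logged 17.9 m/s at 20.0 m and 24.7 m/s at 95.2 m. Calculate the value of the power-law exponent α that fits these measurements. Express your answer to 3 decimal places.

Power law: V₂/V₁ = (z₂/z₁)^α ⇒ α = ln(V₂/V₁) / ln(z₂/z₁)
α = ln(24.7/17.9) / ln(95.2/20.0) = ln(1.3799) / ln(4.7600)
  = 0.32200 / 1.56025 = 0.20638

α ≈ 0.206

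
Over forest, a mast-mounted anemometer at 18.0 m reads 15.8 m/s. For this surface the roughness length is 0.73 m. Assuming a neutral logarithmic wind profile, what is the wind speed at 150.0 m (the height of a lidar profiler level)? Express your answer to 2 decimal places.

Log law: V(z) ∝ ln(z/z₀), so V₂/V₁ = ln(z₂/z₀) / ln(z₁/z₀).
ln(150.0/0.73) = 5.3253, ln(18.0/0.73) = 3.2051
V₂ = 15.8 × 5.3253/3.2051 = 15.8 × 1.6615 = 26.2522 m/s

26.25 m/s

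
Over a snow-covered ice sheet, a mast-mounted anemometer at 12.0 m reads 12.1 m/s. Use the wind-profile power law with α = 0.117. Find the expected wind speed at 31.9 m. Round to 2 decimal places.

13.57 m/s

Power-law profile: V₂ = V₁ · (z₂/z₁)^α
V₂ = 12.1 × (31.9/12.0)^0.117 = 12.1 × (2.6583)^0.117
    = 12.1 × 1.1212 = 13.5664 m/s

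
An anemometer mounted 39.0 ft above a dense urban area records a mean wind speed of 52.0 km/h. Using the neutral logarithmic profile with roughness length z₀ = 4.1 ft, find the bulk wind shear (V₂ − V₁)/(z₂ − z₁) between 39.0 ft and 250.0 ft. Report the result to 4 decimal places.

0.2033 km/h/ft

Log law: V₂ = V₁ · ln(z₂/z₀)/ln(z₁/z₀) = 52.0 × 4.1105/2.2526 = 94.8890 km/h
ΔV/Δz = (94.8890 − 52.0)/(250.0 − 39.0) = 42.8890/211.0000 = 0.20327 km/h/ft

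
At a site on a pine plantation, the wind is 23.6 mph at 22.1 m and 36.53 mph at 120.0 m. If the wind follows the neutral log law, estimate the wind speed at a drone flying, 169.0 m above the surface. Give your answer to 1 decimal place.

Log law: V ∝ ln(z/z₀). From the pair, with r = V₁/V₂ = 0.64604,
ln z₀ = (ln z₁ − r·ln z₂)/(1 − r) = (3.0956 − 0.64604×4.7875)/0.35396 = 0.0075 → z₀ = 1.008 m
V₃ = V₁ · ln(z₃/z₀)/ln(z₁/z₀) = 23.6 × 5.1224/3.0881 = 39.1468 mph

39.1 mph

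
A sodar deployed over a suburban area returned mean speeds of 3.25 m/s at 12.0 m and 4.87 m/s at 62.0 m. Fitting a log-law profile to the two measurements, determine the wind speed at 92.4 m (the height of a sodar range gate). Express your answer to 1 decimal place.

Log law: V ∝ ln(z/z₀). From the pair, with r = V₁/V₂ = 0.66735,
ln z₀ = (ln z₁ − r·ln z₂)/(1 − r) = (2.4849 − 0.66735×4.1271)/0.33265 = -0.8097 → z₀ = 0.4450 m
V₃ = V₁ · ln(z₃/z₀)/ln(z₁/z₀) = 3.25 × 5.3358/3.2946 = 5.2636 m/s

5.3 m/s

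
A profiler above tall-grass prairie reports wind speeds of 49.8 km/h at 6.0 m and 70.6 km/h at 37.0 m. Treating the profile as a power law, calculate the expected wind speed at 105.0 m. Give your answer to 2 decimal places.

First find α: α = ln(V₂/V₁)/ln(z₂/z₁) = ln(70.6/49.8)/ln(37.0/6.0) = 0.34902/1.81916 = 0.1919
Extrapolate from 37.0 m to 105.0 m: V₃ = 70.6 × (105.0/37.0)^0.1919 = 70.6 × 1.2215 = 86.2408 km/h

86.24 km/h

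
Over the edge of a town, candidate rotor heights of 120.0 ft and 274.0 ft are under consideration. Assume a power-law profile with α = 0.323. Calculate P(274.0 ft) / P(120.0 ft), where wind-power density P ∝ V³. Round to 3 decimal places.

2.226

Speed ratio: V_B/V_A = (z_B/z_A)^α = (274.0/120.0)^0.323 = (2.2833)^0.323 = 1.30562
Power-density ratio: P_B/P_A = (V_B/V_A)³ = (1.30562)³ = 2.22563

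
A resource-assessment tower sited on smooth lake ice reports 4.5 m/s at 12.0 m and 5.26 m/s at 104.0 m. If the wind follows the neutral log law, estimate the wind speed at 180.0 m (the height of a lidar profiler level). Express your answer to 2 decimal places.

Log law: V ∝ ln(z/z₀). From the pair, with r = V₁/V₂ = 0.85551,
ln z₀ = (ln z₁ − r·ln z₂)/(1 − r) = (2.4849 − 0.85551×4.6444)/0.14449 = -10.3015 → z₀ = 0.00003358 m
V₃ = V₁ · ln(z₃/z₀)/ln(z₁/z₀) = 4.5 × 15.4945/12.7864 = 5.4531 m/s

5.45 m/s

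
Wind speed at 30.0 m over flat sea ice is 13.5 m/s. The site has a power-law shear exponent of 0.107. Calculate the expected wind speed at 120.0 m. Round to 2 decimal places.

15.66 m/s

Power-law profile: V₂ = V₁ · (z₂/z₁)^α
V₂ = 13.5 × (120.0/30.0)^0.107 = 13.5 × (4.0000)^0.107
    = 13.5 × 1.1599 = 15.6586 m/s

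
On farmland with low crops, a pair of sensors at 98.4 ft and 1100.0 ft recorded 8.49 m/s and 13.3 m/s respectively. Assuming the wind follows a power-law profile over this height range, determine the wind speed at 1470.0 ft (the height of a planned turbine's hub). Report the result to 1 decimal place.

14.0 m/s

First find α: α = ln(V₂/V₁)/ln(z₂/z₁) = ln(13.3/8.49)/ln(1100.0/98.4) = 0.44888/2.41402 = 0.1859
Extrapolate from 1100.0 ft to 1470.0 ft: V₃ = 13.3 × (1470.0/1100.0)^0.1859 = 13.3 × 1.0554 = 14.0368 m/s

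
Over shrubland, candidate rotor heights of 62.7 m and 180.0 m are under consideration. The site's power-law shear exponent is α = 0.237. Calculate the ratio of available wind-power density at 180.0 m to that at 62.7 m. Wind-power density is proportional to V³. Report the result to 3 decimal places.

2.117

Speed ratio: V_B/V_A = (z_B/z_A)^α = (180.0/62.7)^0.237 = (2.8708)^0.237 = 1.28395
Power-density ratio: P_B/P_A = (V_B/V_A)³ = (1.28395)³ = 2.11661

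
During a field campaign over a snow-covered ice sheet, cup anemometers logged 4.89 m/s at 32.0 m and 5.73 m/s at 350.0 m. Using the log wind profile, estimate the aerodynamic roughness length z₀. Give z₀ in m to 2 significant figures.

z₀ ≈ 0.000029 m

Log law: V(z) ∝ ln(z/z₀). With r = V₁/V₂ = 4.89/5.73 = 0.85340,
r · ln(z₂/z₀) = ln(z₁/z₀) ⇒ ln z₀ = (ln z₁ − r·ln z₂)/(1 − r)
ln z₀ = (3.46574 − 0.85340×5.85793) / 0.14660 = -10.4603
z₀ = exp(-10.4603) = 0.00002865 m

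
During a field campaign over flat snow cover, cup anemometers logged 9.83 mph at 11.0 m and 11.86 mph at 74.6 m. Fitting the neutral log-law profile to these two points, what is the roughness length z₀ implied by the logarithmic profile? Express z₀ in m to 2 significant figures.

z₀ ≈ 0.0010 m

Log law: V(z) ∝ ln(z/z₀). With r = V₁/V₂ = 9.83/11.86 = 0.82884,
r · ln(z₂/z₀) = ln(z₁/z₀) ⇒ ln z₀ = (ln z₁ − r·ln z₂)/(1 − r)
ln z₀ = (2.39790 − 0.82884×4.31214) / 0.17116 = -6.8716
z₀ = exp(-6.8716) = 0.001037 m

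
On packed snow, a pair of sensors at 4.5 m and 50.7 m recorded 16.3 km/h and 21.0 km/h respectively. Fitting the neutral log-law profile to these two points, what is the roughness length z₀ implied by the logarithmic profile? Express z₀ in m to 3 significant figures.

Log law: V(z) ∝ ln(z/z₀). With r = V₁/V₂ = 16.3/21.0 = 0.77619,
r · ln(z₂/z₀) = ln(z₁/z₀) ⇒ ln z₀ = (ln z₁ − r·ln z₂)/(1 − r)
ln z₀ = (1.50408 − 0.77619×3.92593) / 0.22381 = -6.8951
z₀ = exp(-6.8951) = 0.001013 m

z₀ ≈ 0.00101 m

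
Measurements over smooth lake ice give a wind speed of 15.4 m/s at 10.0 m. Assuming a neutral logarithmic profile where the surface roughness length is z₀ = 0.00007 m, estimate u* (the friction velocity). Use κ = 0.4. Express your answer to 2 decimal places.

u* ≈ 0.52 m/s

Log law: V(z) = (u*/κ) · ln(z/z₀) ⇒ u* = κ · V / ln(z/z₀)
u* = 0.4 × 15.4 / ln(10.0/0.00007) = 0.4 × 15.4 / 11.8696
   = 6.1600 / 11.8696 = 0.5190 m/s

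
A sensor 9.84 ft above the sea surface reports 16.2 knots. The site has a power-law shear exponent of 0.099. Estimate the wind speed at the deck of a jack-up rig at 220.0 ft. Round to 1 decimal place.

Power-law profile: V₂ = V₁ · (z₂/z₁)^α
V₂ = 16.2 × (220.0/9.84)^0.099 = 16.2 × (22.3577)^0.099
    = 16.2 × 1.3602 = 22.0348 knots

22.0 knots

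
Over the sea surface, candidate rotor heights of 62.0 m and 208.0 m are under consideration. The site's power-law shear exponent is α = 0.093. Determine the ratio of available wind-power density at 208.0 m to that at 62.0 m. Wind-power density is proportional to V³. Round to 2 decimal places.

1.40

Speed ratio: V_B/V_A = (z_B/z_A)^α = (208.0/62.0)^0.093 = (3.3548)^0.093 = 1.11915
Power-density ratio: P_B/P_A = (V_B/V_A)³ = (1.11915)³ = 1.40172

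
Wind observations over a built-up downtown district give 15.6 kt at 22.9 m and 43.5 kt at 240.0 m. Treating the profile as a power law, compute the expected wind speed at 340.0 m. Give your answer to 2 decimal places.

First find α: α = ln(V₂/V₁)/ln(z₂/z₁) = ln(43.5/15.6)/ln(240.0/22.9) = 1.02549/2.34950 = 0.4365
Extrapolate from 240.0 m to 340.0 m: V₃ = 43.5 × (340.0/240.0)^0.4365 = 43.5 × 1.1642 = 50.6423 kt

50.64 kt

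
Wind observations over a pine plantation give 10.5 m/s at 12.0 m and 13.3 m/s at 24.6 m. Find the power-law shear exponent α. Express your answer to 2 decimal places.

Power law: V₂/V₁ = (z₂/z₁)^α ⇒ α = ln(V₂/V₁) / ln(z₂/z₁)
α = ln(13.3/10.5) / ln(24.6/12.0) = ln(1.2667) / ln(2.0500)
  = 0.23639 / 0.71784 = 0.32931

α ≈ 0.33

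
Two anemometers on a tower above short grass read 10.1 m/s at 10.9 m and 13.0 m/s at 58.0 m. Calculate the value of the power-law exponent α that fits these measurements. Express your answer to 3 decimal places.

α ≈ 0.151

Power law: V₂/V₁ = (z₂/z₁)^α ⇒ α = ln(V₂/V₁) / ln(z₂/z₁)
α = ln(13.0/10.1) / ln(58.0/10.9) = ln(1.2871) / ln(5.3211)
  = 0.25241 / 1.67168 = 0.15099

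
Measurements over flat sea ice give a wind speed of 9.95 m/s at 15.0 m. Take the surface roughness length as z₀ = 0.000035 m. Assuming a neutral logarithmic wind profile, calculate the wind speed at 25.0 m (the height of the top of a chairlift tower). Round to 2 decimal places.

Log law: V(z) ∝ ln(z/z₀), so V₂/V₁ = ln(z₂/z₀) / ln(z₁/z₀).
ln(25.0/0.000035) = 13.4790, ln(15.0/0.000035) = 12.9682
V₂ = 9.95 × 13.4790/12.9682 = 9.95 × 1.0394 = 10.3419 m/s

10.34 m/s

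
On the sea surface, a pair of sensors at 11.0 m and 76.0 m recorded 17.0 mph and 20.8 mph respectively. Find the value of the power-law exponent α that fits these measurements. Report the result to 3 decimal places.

α ≈ 0.104

Power law: V₂/V₁ = (z₂/z₁)^α ⇒ α = ln(V₂/V₁) / ln(z₂/z₁)
α = ln(20.8/17.0) / ln(76.0/11.0) = ln(1.2235) / ln(6.9091)
  = 0.20174 / 1.93284 = 0.10437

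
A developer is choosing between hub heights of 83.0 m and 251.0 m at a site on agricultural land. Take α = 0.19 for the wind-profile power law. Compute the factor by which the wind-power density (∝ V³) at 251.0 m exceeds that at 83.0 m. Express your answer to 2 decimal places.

Speed ratio: V_B/V_A = (z_B/z_A)^α = (251.0/83.0)^0.19 = (3.0241)^0.19 = 1.23399
Power-density ratio: P_B/P_A = (V_B/V_A)³ = (1.23399)³ = 1.87906

1.88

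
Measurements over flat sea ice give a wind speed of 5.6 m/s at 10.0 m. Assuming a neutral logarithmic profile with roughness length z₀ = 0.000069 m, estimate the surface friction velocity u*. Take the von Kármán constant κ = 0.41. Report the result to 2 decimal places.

Log law: V(z) = (u*/κ) · ln(z/z₀) ⇒ u* = κ · V / ln(z/z₀)
u* = 0.41 × 5.6 / ln(10.0/0.000069) = 0.41 × 5.6 / 11.8840
   = 2.2960 / 11.8840 = 0.1932 m/s

u* ≈ 0.19 m/s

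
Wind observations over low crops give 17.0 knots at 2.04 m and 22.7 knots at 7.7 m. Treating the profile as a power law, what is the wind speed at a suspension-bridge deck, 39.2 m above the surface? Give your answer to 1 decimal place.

32.4 knots

First find α: α = ln(V₂/V₁)/ln(z₂/z₁) = ln(22.7/17.0)/ln(7.7/2.04) = 0.28915/1.32827 = 0.2177
Extrapolate from 7.7 m to 39.2 m: V₃ = 22.7 × (39.2/7.7)^0.2177 = 22.7 × 1.4252 = 32.3510 knots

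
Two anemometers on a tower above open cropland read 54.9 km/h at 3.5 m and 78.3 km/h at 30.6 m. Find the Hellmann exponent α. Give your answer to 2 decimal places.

α ≈ 0.16

Power law: V₂/V₁ = (z₂/z₁)^α ⇒ α = ln(V₂/V₁) / ln(z₂/z₁)
α = ln(78.3/54.9) / ln(30.6/3.5) = ln(1.4262) / ln(8.7429)
  = 0.35503 / 2.16824 = 0.16374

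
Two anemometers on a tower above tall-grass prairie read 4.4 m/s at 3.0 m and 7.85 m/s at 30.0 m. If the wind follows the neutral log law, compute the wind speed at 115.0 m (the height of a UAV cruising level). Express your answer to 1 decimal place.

9.9 m/s

Log law: V ∝ ln(z/z₀). From the pair, with r = V₁/V₂ = 0.56051,
ln z₀ = (ln z₁ − r·ln z₂)/(1 − r) = (1.0986 − 0.56051×3.4012)/0.43949 = -1.8380 → z₀ = 0.1591 m
V₃ = V₁ · ln(z₃/z₀)/ln(z₁/z₀) = 4.4 × 6.5830/2.9366 = 9.8633 m/s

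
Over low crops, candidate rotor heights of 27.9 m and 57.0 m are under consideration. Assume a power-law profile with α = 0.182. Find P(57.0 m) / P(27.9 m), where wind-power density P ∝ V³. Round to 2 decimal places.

1.48

Speed ratio: V_B/V_A = (z_B/z_A)^α = (57.0/27.9)^0.182 = (2.0430)^0.182 = 1.13886
Power-density ratio: P_B/P_A = (V_B/V_A)³ = (1.13886)³ = 1.47709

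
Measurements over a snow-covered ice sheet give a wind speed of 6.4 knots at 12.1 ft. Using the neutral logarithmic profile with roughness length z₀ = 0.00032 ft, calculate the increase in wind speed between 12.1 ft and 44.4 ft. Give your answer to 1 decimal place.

Log law: V₂ = V₁ · ln(z₂/z₀)/ln(z₁/z₀) = 6.4 × 11.8404/10.5404 = 7.1894 knots
ΔV = 7.1894 − 6.4 = 0.7894 knots

0.8 knots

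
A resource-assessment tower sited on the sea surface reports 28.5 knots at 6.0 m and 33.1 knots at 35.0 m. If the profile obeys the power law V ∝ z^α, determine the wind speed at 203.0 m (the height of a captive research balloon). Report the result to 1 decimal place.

First find α: α = ln(V₂/V₁)/ln(z₂/z₁) = ln(33.1/28.5)/ln(35.0/6.0) = 0.14963/1.76359 = 0.0848
Extrapolate from 35.0 m to 203.0 m: V₃ = 33.1 × (203.0/35.0)^0.0848 = 33.1 × 1.1608 = 38.4238 knots

38.4 knots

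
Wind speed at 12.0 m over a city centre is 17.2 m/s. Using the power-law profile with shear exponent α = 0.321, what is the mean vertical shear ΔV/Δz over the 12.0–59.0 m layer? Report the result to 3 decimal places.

Power law: V₂ = V₁ · (z₂/z₁)^α = 17.2 × (4.9167)^0.321 = 28.6784 m/s
ΔV/Δz = (28.6784 − 17.2)/(59.0 − 12.0) = 11.4784/47.0000 = 0.24422 m/s/m

0.244 m/s/m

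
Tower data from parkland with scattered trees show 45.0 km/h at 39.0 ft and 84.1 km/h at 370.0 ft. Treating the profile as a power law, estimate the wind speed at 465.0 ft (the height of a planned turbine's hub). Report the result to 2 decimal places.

First find α: α = ln(V₂/V₁)/ln(z₂/z₁) = ln(84.1/45.0)/ln(370.0/39.0) = 0.62534/2.24994 = 0.2779
Extrapolate from 370.0 ft to 465.0 ft: V₃ = 84.1 × (465.0/370.0)^0.2779 = 84.1 × 1.0656 = 89.6152 km/h

89.62 km/h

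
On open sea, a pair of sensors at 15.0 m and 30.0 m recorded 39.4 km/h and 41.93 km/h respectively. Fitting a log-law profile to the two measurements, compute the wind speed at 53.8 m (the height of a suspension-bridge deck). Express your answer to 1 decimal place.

Log law: V ∝ ln(z/z₀). From the pair, with r = V₁/V₂ = 0.93966,
ln z₀ = (ln z₁ − r·ln z₂)/(1 − r) = (2.7081 − 0.93966×3.4012)/0.06034 = -8.0864 → z₀ = 0.0003077 m
V₃ = V₁ · ln(z₃/z₀)/ln(z₁/z₀) = 39.4 × 12.0717/10.7945 = 44.0619 km/h

44.1 km/h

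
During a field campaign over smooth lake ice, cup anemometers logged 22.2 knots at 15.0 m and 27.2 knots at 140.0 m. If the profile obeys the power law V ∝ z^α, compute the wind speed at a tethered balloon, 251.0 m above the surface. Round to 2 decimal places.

First find α: α = ln(V₂/V₁)/ln(z₂/z₁) = ln(27.2/22.2)/ln(140.0/15.0) = 0.20312/2.23359 = 0.0909
Extrapolate from 140.0 m to 251.0 m: V₃ = 27.2 × (251.0/140.0)^0.0909 = 27.2 × 1.0545 = 28.6831 knots

28.68 knots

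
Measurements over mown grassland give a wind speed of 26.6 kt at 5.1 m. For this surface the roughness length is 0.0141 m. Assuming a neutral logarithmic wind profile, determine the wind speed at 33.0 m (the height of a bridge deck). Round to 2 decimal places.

Log law: V(z) ∝ ln(z/z₀), so V₂/V₁ = ln(z₂/z₀) / ln(z₁/z₀).
ln(33.0/0.0141) = 7.7581, ln(5.1/0.0141) = 5.8908
V₂ = 26.6 × 7.7581/5.8908 = 26.6 × 1.3170 = 35.0316 kt

35.03 kt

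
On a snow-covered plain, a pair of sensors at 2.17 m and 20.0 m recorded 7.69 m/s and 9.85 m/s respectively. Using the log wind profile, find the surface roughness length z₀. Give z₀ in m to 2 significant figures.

z₀ ≈ 0.00080 m

Log law: V(z) ∝ ln(z/z₀). With r = V₁/V₂ = 7.69/9.85 = 0.78071,
r · ln(z₂/z₀) = ln(z₁/z₀) ⇒ ln z₀ = (ln z₁ − r·ln z₂)/(1 − r)
ln z₀ = (0.77473 − 0.78071×2.99573) / 0.21929 = -7.1325
z₀ = exp(-7.1325) = 0.0007988 m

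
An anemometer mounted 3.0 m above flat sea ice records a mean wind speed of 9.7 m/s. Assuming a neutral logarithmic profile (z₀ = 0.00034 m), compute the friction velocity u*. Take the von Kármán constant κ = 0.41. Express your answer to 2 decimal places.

Log law: V(z) = (u*/κ) · ln(z/z₀) ⇒ u* = κ · V / ln(z/z₀)
u* = 0.41 × 9.7 / ln(3.0/0.00034) = 0.41 × 9.7 / 9.0852
   = 3.9770 / 9.0852 = 0.4377 m/s

u* ≈ 0.44 m/s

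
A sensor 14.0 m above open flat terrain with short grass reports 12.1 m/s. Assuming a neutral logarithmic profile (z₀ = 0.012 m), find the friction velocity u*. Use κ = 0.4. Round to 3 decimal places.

Log law: V(z) = (u*/κ) · ln(z/z₀) ⇒ u* = κ · V / ln(z/z₀)
u* = 0.4 × 12.1 / ln(14.0/0.012) = 0.4 × 12.1 / 7.0619
   = 4.8400 / 7.0619 = 0.6854 m/s

u* ≈ 0.685 m/s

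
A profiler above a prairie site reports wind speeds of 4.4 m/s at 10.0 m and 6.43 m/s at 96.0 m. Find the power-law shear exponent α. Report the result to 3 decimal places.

Power law: V₂/V₁ = (z₂/z₁)^α ⇒ α = ln(V₂/V₁) / ln(z₂/z₁)
α = ln(6.43/4.4) / ln(96.0/10.0) = ln(1.4614) / ln(9.6000)
  = 0.37937 / 2.26176 = 0.16773

α ≈ 0.168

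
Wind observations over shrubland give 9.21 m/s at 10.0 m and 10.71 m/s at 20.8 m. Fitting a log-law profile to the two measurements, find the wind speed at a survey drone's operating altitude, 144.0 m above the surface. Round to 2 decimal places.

Log law: V ∝ ln(z/z₀). From the pair, with r = V₁/V₂ = 0.85994,
ln z₀ = (ln z₁ − r·ln z₂)/(1 − r) = (2.3026 − 0.85994×3.0350)/0.14006 = -2.1942 → z₀ = 0.1115 m
V₃ = V₁ · ln(z₃/z₀)/ln(z₁/z₀) = 9.21 × 7.1640/4.4967 = 14.6729 m/s

14.67 m/s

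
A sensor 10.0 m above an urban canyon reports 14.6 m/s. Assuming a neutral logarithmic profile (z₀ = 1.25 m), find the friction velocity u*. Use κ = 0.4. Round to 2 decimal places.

u* ≈ 2.81 m/s

Log law: V(z) = (u*/κ) · ln(z/z₀) ⇒ u* = κ · V / ln(z/z₀)
u* = 0.4 × 14.6 / ln(10.0/1.25) = 0.4 × 14.6 / 2.0794
   = 5.8400 / 2.0794 = 2.8084 m/s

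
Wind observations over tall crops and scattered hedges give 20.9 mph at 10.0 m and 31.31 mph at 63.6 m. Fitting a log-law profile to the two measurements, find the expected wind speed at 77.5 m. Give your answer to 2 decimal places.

Log law: V ∝ ln(z/z₀). From the pair, with r = V₁/V₂ = 0.66752,
ln z₀ = (ln z₁ − r·ln z₂)/(1 − r) = (2.3026 − 0.66752×4.1526)/0.33248 = -1.4117 → z₀ = 0.2437 m
V₃ = V₁ · ln(z₃/z₀)/ln(z₁/z₀) = 20.9 × 5.7620/3.7143 = 32.4222 mph

32.42 mph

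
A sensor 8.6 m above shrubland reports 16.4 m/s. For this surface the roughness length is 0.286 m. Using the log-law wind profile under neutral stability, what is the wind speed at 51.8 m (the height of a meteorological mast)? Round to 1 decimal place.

25.1 m/s

Log law: V(z) ∝ ln(z/z₀), so V₂/V₁ = ln(z₂/z₀) / ln(z₁/z₀).
ln(51.8/0.286) = 5.1992, ln(8.6/0.286) = 3.4035
V₂ = 16.4 × 5.1992/3.4035 = 16.4 × 1.5276 = 25.0523 m/s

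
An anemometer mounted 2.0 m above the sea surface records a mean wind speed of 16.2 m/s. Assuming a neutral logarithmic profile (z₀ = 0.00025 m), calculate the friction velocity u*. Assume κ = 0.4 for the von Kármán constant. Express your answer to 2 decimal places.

Log law: V(z) = (u*/κ) · ln(z/z₀) ⇒ u* = κ · V / ln(z/z₀)
u* = 0.4 × 16.2 / ln(2.0/0.00025) = 0.4 × 16.2 / 8.9872
   = 6.4800 / 8.9872 = 0.7210 m/s

u* ≈ 0.72 m/s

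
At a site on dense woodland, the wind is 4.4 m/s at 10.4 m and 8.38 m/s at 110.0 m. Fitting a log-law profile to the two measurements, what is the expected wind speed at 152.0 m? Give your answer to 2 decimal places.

8.93 m/s

Log law: V ∝ ln(z/z₀). From the pair, with r = V₁/V₂ = 0.52506,
ln z₀ = (ln z₁ − r·ln z₂)/(1 − r) = (2.3418 − 0.52506×4.7005)/0.47494 = -0.2658 → z₀ = 0.7666 m
V₃ = V₁ · ln(z₃/z₀)/ln(z₁/z₀) = 4.4 × 5.2897/2.6076 = 8.9257 m/s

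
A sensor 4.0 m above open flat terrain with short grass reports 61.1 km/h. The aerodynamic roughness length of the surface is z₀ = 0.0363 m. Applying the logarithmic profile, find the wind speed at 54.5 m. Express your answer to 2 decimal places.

95.04 km/h

Log law: V(z) ∝ ln(z/z₀), so V₂/V₁ = ln(z₂/z₀) / ln(z₁/z₀).
ln(54.5/0.0363) = 7.3141, ln(4.0/0.0363) = 4.7022
V₂ = 61.1 × 7.3141/4.7022 = 61.1 × 1.5555 = 95.0387 km/h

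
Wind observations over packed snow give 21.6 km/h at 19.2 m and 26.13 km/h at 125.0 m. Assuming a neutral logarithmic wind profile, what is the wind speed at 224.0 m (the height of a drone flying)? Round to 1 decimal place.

Log law: V ∝ ln(z/z₀). From the pair, with r = V₁/V₂ = 0.82664,
ln z₀ = (ln z₁ − r·ln z₂)/(1 − r) = (2.9549 − 0.82664×4.8283)/0.17336 = -5.9779 → z₀ = 0.002534 m
V₃ = V₁ · ln(z₃/z₀)/ln(z₁/z₀) = 21.6 × 11.3895/8.9328 = 27.5405 km/h

27.5 km/h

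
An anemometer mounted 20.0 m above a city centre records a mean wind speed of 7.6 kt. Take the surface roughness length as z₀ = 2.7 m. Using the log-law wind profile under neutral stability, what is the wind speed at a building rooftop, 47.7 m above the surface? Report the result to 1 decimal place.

Log law: V(z) ∝ ln(z/z₀), so V₂/V₁ = ln(z₂/z₀) / ln(z₁/z₀).
ln(47.7/2.7) = 2.8717, ln(20.0/2.7) = 2.0025
V₂ = 7.6 × 2.8717/2.0025 = 7.6 × 1.4341 = 10.8989 kt

10.9 kt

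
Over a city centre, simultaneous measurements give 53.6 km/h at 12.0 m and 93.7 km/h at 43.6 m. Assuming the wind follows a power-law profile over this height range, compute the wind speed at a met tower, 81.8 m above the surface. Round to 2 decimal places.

First find α: α = ln(V₂/V₁)/ln(z₂/z₁) = ln(93.7/53.6)/ln(43.6/12.0) = 0.55855/1.29015 = 0.4329
Extrapolate from 43.6 m to 81.8 m: V₃ = 93.7 × (81.8/43.6)^0.4329 = 93.7 × 1.3131 = 123.0399 km/h

123.04 km/h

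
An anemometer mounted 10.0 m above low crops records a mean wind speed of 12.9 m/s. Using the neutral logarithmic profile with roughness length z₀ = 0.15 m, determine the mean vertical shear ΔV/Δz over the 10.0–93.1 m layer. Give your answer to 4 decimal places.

0.0825 m/s/m

Log law: V₂ = V₁ · ln(z₂/z₀)/ln(z₁/z₀) = 12.9 × 6.4308/4.1997 = 19.7531 m/s
ΔV/Δz = (19.7531 − 12.9)/(93.1 − 10.0) = 6.8531/83.1000 = 0.08247 m/s/m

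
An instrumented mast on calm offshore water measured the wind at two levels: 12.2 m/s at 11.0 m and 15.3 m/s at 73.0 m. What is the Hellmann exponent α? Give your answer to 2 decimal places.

α ≈ 0.12

Power law: V₂/V₁ = (z₂/z₁)^α ⇒ α = ln(V₂/V₁) / ln(z₂/z₁)
α = ln(15.3/12.2) / ln(73.0/11.0) = ln(1.2541) / ln(6.6364)
  = 0.22642 / 1.89256 = 0.11963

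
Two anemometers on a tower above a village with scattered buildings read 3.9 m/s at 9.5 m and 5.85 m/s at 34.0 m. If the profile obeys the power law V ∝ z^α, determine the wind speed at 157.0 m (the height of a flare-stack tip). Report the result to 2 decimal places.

First find α: α = ln(V₂/V₁)/ln(z₂/z₁) = ln(5.85/3.9)/ln(34.0/9.5) = 0.40547/1.27507 = 0.3180
Extrapolate from 34.0 m to 157.0 m: V₃ = 5.85 × (157.0/34.0)^0.3180 = 5.85 × 1.6266 = 9.5156 m/s

9.52 m/s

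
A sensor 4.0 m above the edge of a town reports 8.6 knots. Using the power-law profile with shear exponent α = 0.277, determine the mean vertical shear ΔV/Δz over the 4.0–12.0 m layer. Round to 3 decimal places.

0.382 knots/m

Power law: V₂ = V₁ · (z₂/z₁)^α = 8.6 × (3.0000)^0.277 = 11.6590 knots
ΔV/Δz = (11.6590 − 8.6)/(12.0 − 4.0) = 3.0590/8.0000 = 0.38237 knots/m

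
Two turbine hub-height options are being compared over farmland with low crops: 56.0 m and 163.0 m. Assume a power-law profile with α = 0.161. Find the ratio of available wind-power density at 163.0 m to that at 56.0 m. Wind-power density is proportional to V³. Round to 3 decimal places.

1.675

Speed ratio: V_B/V_A = (z_B/z_A)^α = (163.0/56.0)^0.161 = (2.9107)^0.161 = 1.18769
Power-density ratio: P_B/P_A = (V_B/V_A)³ = (1.18769)³ = 1.67537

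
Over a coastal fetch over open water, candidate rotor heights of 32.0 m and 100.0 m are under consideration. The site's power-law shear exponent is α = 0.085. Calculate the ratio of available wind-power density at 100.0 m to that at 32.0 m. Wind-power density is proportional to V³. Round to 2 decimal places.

Speed ratio: V_B/V_A = (z_B/z_A)^α = (100.0/32.0)^0.085 = (3.1250)^0.085 = 1.10170
Power-density ratio: P_B/P_A = (V_B/V_A)³ = (1.10170)³ = 1.33717

1.34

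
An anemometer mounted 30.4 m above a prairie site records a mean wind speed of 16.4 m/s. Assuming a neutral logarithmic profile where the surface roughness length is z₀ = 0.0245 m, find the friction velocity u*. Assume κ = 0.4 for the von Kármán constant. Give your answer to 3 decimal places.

Log law: V(z) = (u*/κ) · ln(z/z₀) ⇒ u* = κ · V / ln(z/z₀)
u* = 0.4 × 16.4 / ln(30.4/0.0245) = 0.4 × 16.4 / 7.1235
   = 6.5600 / 7.1235 = 0.9209 m/s

u* ≈ 0.921 m/s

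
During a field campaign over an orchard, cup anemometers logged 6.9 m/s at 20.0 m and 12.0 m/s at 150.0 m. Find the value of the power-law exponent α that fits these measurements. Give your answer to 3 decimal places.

Power law: V₂/V₁ = (z₂/z₁)^α ⇒ α = ln(V₂/V₁) / ln(z₂/z₁)
α = ln(12.0/6.9) / ln(150.0/20.0) = ln(1.7391) / ln(7.5000)
  = 0.55339 / 2.01490 = 0.27465

α ≈ 0.275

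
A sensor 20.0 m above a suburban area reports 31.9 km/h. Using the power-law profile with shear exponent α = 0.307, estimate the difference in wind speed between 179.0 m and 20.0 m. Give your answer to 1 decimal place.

Power law: V₂ = V₁ · (z₂/z₁)^α = 31.9 × (8.9500)^0.307 = 62.5173 km/h
ΔV = 62.5173 − 31.9 = 30.6173 km/h

30.6 km/h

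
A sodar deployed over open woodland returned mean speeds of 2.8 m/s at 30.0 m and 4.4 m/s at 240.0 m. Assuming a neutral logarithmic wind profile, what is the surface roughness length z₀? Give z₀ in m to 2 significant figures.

z₀ ≈ 0.79 m

Log law: V(z) ∝ ln(z/z₀). With r = V₁/V₂ = 2.8/4.4 = 0.63636,
r · ln(z₂/z₀) = ln(z₁/z₀) ⇒ ln z₀ = (ln z₁ − r·ln z₂)/(1 − r)
ln z₀ = (3.40120 − 0.63636×5.48064) / 0.36364 = -0.2378
z₀ = exp(-0.2378) = 0.7883 m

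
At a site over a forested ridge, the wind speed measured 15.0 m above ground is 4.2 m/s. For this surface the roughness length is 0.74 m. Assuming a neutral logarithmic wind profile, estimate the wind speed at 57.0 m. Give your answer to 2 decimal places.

6.06 m/s

Log law: V(z) ∝ ln(z/z₀), so V₂/V₁ = ln(z₂/z₀) / ln(z₁/z₀).
ln(57.0/0.74) = 4.3442, ln(15.0/0.74) = 3.0092
V₂ = 4.2 × 4.3442/3.0092 = 4.2 × 1.4436 = 6.0633 m/s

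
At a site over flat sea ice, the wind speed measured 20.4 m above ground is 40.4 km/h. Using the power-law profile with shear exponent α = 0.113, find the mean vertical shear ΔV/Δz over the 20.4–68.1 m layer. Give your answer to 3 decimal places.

0.124 km/h/m

Power law: V₂ = V₁ · (z₂/z₁)^α = 40.4 × (3.3382)^0.113 = 46.2955 km/h
ΔV/Δz = (46.2955 − 40.4)/(68.1 − 20.4) = 5.8955/47.7000 = 0.12360 km/h/m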